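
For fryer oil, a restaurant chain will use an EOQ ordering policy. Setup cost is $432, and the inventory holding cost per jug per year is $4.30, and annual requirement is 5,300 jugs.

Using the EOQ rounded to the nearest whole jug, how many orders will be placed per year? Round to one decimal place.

5.1 orders per year

EOQ = √(2DS/H) = √(2 × 5,300 × 432 / 4.3)
    = √(1,064,930.23) ≈ 1,031.95 → Q = 1,032
N = D/Q = 5,300/1,032 ≈ 5.136 orders/yr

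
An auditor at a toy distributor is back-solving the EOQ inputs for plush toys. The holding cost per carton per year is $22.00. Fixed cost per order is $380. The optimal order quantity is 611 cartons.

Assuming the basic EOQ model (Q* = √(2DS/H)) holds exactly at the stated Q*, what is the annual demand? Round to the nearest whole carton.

10,807 cartons per year

Since Q* = (2DS/H)^½, squaring gives Q*²·H = 2DS.
D = Q²H / (2S) = 611² × 22 / (2 × 380) = 10,806.66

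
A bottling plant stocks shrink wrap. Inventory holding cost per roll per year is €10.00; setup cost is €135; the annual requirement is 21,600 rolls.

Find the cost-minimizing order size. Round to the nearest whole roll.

Optimal lot size Q* = (2 × 21,600 × €135 / €10)^½ ≈ 763.68

764 rolls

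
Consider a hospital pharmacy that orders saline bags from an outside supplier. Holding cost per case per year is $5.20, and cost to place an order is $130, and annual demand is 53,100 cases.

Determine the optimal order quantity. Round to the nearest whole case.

1,629 cases

Q* = √(2·D·S / H) = √(2·53,100·130 / 5.2) = √2,655,000.0 ≈ 1,629.42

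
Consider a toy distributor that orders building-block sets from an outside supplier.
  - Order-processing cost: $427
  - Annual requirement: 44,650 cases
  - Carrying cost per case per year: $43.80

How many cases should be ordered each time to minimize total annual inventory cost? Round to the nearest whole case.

933 cases

EOQ = √(2DS/H) = √(2 × 44,650 × 427 / 43.8)
    = √(870,573.06) ≈ 933.05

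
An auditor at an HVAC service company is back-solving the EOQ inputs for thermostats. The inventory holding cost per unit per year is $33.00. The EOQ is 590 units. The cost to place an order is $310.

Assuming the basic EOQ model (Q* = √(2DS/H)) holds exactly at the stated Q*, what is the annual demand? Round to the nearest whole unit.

18,528 units per year

From Q* = √(2DS/H) ⇒ Q*² = 2DS/H.
D = Q²H / (2S) = 590² × 33 / (2 × 310) = 18,527.90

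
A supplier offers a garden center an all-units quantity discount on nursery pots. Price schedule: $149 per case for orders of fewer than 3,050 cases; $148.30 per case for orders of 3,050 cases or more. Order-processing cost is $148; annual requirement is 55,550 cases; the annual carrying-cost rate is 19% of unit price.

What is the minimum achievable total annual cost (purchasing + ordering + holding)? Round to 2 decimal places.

H₁ = 19%×$149 = $28.3100;  H₂ = 19%×$148.30 = $28.1770
EOQ₁ = √(2×55,550×148/28.3100) = 762.11  (< 3,050, feasible at tier 1)
EOQ₂ = √(2×55,550×148/28.1770) = 763.91  (< 3,050 → use Q = 3,050 at tier-2 price)
TC(tier 1 (EOQ₁), Q≈762.1) = $8,298,525.35
TC(tier 2, Q≈3,050.0) = $8,283,730.47
Minimum at tier 2: $8,283,730.47

$8,283,730.47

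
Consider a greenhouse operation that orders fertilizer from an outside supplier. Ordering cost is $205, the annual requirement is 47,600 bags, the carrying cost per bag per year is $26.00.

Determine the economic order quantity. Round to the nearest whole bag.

EOQ = √(2DS/H) = √(2 × 47,600 × 205 / 26)
    = √(750,615.38) ≈ 866.38

866 bags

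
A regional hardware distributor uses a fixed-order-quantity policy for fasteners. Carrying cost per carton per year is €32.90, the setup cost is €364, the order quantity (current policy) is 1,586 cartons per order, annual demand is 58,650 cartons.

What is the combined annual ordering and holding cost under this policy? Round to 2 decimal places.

€39,550.36

Ordering: D/Q × S = 58,650/1,586 × €364 = €13,460.66
Holding:  Q/2 × H = 1,586/2 × €32.9 = €26,089.70
Total = €13,460.66 + €26,089.70 = €39,550.36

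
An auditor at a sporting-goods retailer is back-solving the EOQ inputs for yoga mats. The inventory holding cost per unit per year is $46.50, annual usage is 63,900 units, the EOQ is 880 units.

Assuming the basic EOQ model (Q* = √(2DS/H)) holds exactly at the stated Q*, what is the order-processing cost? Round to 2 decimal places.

$281.77

EOQ relation: Q² = 2DS/H, so rearrange for the unknown.
S = Q²H / (2D) = 880² × 46.5 / (2 × 63,900) = 281.7653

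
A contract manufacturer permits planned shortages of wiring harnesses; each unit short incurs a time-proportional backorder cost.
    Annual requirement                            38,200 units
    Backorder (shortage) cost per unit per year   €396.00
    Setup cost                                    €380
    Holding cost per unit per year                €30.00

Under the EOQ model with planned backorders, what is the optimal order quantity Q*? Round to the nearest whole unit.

1,020 units

Basic EOQ = √(2·38,200·380/30) = 983.734
Backorder adjustment √((H+b)/b) = √((30+396)/396) = 1.0372
Q* = 983.734 × 1.0372 ≈ 1,020.32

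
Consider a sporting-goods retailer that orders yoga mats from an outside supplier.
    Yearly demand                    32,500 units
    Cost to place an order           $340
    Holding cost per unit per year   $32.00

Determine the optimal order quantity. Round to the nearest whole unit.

831 units

Q* = √(2·D·S / H) = √(2·32,500·340 / 32) = √690,625.0 ≈ 831.04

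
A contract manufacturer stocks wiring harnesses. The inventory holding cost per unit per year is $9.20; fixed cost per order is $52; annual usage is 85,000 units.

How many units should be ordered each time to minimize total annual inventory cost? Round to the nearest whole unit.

EOQ = √(2DS/H) = √(2 × 85,000 × 52 / 9.2)
    = √(960,869.57) ≈ 980.24

980 units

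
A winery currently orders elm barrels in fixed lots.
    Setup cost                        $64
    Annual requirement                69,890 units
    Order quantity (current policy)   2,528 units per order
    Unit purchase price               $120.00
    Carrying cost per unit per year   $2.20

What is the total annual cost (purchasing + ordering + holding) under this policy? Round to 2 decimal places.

$8,391,350.17

Ordering: D/Q × S = 69,890/2,528 × $64 = $1,769.37
Holding:  Q/2 × H = 2,528/2 × $2.2 = $2,780.80
Purchase cost = D·C = 69,890 × 120 = $8,386,800.00
Total = $1,769.37 + $2,780.80 + $8,386,800.00 = $8,391,350.17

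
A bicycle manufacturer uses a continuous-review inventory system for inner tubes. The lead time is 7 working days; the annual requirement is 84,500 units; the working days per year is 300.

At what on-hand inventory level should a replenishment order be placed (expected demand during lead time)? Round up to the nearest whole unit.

Daily demand d = 84,500 / 300 = 281.667 units/day
Demand during lead time = 281.667 × 7 = 1,971.67
Reorder point = 1,971.67 → round up

1,972 units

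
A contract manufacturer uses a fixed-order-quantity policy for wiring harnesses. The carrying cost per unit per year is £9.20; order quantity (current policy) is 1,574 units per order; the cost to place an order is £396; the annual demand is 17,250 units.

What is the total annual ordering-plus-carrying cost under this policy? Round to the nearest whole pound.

Annual ordering cost = (D/Q)·S = (17,250/1,574) × 396 = £4,339.90
Annual holding cost  = (Q/2)·H = (1,574/2) × 9.2 = £7,240.40
Total = £4,339.90 + £7,240.40 = £11,580.30

£11,580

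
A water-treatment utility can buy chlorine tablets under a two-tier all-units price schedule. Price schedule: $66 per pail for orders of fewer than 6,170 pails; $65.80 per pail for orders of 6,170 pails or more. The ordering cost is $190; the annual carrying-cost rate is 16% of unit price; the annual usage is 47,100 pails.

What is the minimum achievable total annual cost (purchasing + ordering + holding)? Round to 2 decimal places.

H₁ = 16%×$66 = $10.5600;  H₂ = 16%×$65.80 = $10.5280
EOQ₁ = √(2×47,100×190/10.5600) = 1,301.88  (< 6,170, feasible at tier 1)
EOQ₂ = √(2×47,100×190/10.5280) = 1,303.86  (< 6,170 → use Q = 6,170 at tier-2 price)
TC(tier 1 (EOQ₁), Q≈1,301.9) = $3,122,347.83
TC(tier 2, Q≈6,170.0) = $3,133,109.29
Minimum at tier 1 (EOQ₁): $3,122,347.83

$3,122,347.83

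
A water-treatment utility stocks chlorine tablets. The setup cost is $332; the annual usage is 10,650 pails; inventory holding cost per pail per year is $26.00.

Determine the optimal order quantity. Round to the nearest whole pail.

522 pails

EOQ = √(2DS/H) = √(2 × 10,650 × 332 / 26)
    = √(271,984.62) ≈ 521.52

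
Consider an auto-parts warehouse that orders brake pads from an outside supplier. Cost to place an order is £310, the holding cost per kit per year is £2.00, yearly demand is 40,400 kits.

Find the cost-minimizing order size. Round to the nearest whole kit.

3,539 kits

2DS/H = 2·40,400·310/2 = 12,524,000.00
EOQ = √12,524,000.00 ≈ 3,538.93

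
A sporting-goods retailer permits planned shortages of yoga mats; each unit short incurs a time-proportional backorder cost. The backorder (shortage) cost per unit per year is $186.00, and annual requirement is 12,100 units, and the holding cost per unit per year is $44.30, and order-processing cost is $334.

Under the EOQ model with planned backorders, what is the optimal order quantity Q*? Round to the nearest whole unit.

Q* = √(2DS/H) · √((H + b)/b)
   = √(2 × 12,100 × 334 / 44.3) · √((44.3 + 186) / 186)
   = 427.149 × 1.1127 ≈ 475.30

475 units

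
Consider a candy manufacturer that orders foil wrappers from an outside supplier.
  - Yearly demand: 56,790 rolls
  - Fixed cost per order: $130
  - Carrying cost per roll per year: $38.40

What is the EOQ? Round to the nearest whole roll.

620 rolls

Q* = √(2·D·S / H) = √(2·56,790·130 / 38.4) = √384,515.6 ≈ 620.09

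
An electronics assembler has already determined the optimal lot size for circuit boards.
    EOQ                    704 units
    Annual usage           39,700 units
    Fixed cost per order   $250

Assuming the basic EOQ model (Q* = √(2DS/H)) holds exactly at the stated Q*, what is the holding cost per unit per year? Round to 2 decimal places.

$40.05

From Q* = √(2DS/H) ⇒ Q*² = 2DS/H.
H = 2DS / Q² = 2 × 39,700 × 250 / 704² = 40.0512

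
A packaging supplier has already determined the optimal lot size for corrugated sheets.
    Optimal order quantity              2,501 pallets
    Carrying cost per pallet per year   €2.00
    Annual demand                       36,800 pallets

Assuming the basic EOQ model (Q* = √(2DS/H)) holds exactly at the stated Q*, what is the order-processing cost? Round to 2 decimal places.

€169.97

EOQ relation: Q² = 2DS/H, so rearrange for the unknown.
S = Q²H / (2D) = 2,501² × 2 / (2 × 36,800) = 169.9729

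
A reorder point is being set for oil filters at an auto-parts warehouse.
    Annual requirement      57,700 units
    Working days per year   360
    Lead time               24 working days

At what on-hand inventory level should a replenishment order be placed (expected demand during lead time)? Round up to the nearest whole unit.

Daily demand d = 57,700 / 360 = 160.278 units/day
Demand during lead time = 160.278 × 24 = 3,846.67
Reorder point = 3,846.67 → round up

3,847 units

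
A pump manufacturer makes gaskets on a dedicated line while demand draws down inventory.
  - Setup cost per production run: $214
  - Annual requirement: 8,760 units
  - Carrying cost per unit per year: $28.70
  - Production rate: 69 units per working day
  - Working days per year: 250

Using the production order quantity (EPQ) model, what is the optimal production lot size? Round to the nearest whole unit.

Daily demand d = 8,760/250 = 35.040; p = 69; 1 − d/p = 0.49217
EPQ = √(2DS / (H(1 − d/p)))
    = √(2 × 8,760 × 214 / (28.7 × 0.49217)) ≈ 515.20

515 units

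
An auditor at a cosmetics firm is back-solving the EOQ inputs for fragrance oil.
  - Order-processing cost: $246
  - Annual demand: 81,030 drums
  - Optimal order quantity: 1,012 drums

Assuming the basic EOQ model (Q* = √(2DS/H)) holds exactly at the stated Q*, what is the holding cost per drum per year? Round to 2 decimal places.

From Q* = √(2DS/H) ⇒ Q*² = 2DS/H.
H = 2DS / Q² = 2 × 81,030 × 246 / 1,012² = 38.9269

$38.93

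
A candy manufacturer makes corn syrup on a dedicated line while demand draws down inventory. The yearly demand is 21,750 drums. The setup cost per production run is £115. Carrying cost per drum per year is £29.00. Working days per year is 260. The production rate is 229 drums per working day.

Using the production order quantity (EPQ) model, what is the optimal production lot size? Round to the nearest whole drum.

Daily demand d = 21,750/260 = 83.654; p = 229; 1 − d/p = 0.63470
EPQ = √(2DS / (H(1 − d/p)))
    = √(2 × 21,750 × 115 / (29 × 0.63470)) ≈ 521.33

521 drums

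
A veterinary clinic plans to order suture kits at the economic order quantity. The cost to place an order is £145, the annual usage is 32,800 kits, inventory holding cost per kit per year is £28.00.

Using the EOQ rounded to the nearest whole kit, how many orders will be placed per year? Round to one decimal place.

EOQ = √(2DS/H) = √(2 × 32,800 × 145 / 28)
    = √(339,714.29) ≈ 582.85 → Q = 583
N = D/Q = 32,800/583 ≈ 56.261 orders/yr

56.3 orders per year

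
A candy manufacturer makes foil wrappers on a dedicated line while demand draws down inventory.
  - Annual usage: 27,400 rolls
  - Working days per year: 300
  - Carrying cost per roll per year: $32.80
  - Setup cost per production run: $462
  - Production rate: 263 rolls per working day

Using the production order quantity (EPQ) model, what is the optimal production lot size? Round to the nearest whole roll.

1,087 rolls

Daily demand d = 27,400/300 = 91.333; p = 263; 1 − d/p = 0.65272
EPQ = √(2DS / (H(1 − d/p)))
    = √(2 × 27,400 × 462 / (32.8 × 0.65272)) ≈ 1,087.45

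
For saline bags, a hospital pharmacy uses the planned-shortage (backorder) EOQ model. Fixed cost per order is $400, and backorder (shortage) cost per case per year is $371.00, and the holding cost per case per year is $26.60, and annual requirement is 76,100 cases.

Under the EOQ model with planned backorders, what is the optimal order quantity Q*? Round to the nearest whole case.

1,566 cases

Basic EOQ = √(2·76,100·400/26.6) = 1,512.852
Backorder adjustment √((H+b)/b) = √((26.6+371)/371) = 1.0352
Q* = 1,512.852 × 1.0352 ≈ 1,566.15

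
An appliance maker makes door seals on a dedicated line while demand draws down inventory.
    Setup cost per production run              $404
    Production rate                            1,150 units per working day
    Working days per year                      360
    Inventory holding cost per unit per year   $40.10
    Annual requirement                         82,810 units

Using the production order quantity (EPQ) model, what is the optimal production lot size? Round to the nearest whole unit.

d = 82,810/360 = 230.0278 units/day;  effective holding cost H(1 − d/p) = 40.1·(1 − 230.0278/1150) = 32.07903
Q* = √(2DS / H_eff) = √(2·82,810·404 / 32.07903) ≈ 1,444.23

1,444 units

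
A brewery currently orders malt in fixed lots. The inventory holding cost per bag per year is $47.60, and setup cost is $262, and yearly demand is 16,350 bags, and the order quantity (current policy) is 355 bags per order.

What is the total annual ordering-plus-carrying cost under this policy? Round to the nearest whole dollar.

$20,516

Orders/yr = 16,350/355 = 46.056; ordering cost = 46.056 × $262 = $12,066.76
Average inventory = 355/2 = 177.5; holding cost = 177.5 × $47.6 = $8,449.00
Total = $12,066.76 + $8,449.00 = $20,515.76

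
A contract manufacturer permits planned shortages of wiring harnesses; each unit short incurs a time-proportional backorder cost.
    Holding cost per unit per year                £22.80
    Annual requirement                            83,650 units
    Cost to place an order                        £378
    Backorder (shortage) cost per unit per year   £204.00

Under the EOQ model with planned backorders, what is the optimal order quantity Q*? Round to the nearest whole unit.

Q* = √(2DS/H) · √((H + b)/b)
   = √(2 × 83,650 × 378 / 22.8) · √((22.8 + 204) / 204)
   = 1,665.430 × 1.0544 ≈ 1,756.03

1,756 units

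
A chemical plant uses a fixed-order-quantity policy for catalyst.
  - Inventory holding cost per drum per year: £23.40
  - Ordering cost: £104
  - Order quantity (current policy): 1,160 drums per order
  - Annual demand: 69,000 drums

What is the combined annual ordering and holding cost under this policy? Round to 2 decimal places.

£19,758.21

Ordering: D/Q × S = 69,000/1,160 × £104 = £6,186.21
Holding:  Q/2 × H = 1,160/2 × £23.4 = £13,572.00
Total = £6,186.21 + £13,572.00 = £19,758.21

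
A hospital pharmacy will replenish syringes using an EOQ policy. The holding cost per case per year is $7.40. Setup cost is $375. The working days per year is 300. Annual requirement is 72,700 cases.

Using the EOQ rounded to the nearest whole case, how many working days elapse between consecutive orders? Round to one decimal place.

11.2 days

EOQ = √(2DS/H) = √(2 × 72,700 × 375 / 7.4)
    = √(7,368,243.24) ≈ 2,714.45 → Q = 2,714 cases
Days between orders = 300 / (D/Q) = 300 / 26.787 ≈ 11.199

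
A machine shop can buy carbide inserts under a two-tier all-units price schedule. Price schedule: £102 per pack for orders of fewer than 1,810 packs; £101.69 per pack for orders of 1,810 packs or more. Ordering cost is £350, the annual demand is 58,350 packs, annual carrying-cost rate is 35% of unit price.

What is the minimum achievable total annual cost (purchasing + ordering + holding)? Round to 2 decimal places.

£5,977,104.96

H₁ = 35%×£102 = £35.7000;  H₂ = 35%×£101.69 = £35.5915
EOQ₁ = √(2×58,350×350/35.7000) = 1,069.63  (< 1,810, feasible at tier 1)
EOQ₂ = √(2×58,350×350/35.5915) = 1,071.26  (< 1,810 → use Q = 1,810 at tier-2 price)
TC(tier 1 (EOQ₁), Q≈1,069.6) = £5,989,885.95
TC(tier 2, Q≈1,810.0) = £5,977,104.96
Minimum at tier 2: £5,977,104.96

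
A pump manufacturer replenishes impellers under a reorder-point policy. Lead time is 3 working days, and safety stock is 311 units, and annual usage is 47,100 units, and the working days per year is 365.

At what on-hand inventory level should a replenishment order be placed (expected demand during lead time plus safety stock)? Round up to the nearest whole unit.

Daily demand d = 47,100 / 365 = 129.041 units/day
Demand during lead time = 129.041 × 3 = 387.12
Reorder point = 387.12 + 311 = 698.12 → round up

699 units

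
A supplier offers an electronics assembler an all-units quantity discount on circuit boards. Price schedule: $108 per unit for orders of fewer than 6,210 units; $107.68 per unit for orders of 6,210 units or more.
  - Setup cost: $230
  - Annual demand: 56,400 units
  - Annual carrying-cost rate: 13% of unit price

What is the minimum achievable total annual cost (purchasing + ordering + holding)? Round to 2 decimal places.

H₁ = 13%×$108 = $14.0400;  H₂ = 13%×$107.68 = $13.9984
EOQ₁ = √(2×56,400×230/14.0400) = 1,359.36  (< 6,210, feasible at tier 1)
EOQ₂ = √(2×56,400×230/13.9984) = 1,361.38  (< 6,210 → use Q = 6,210 at tier-2 price)
TC(tier 1 (EOQ₁), Q≈1,359.4) = $6,110,285.43
TC(tier 2, Q≈6,210.0) = $6,118,705.92
Minimum at tier 1 (EOQ₁): $6,110,285.43

$6,110,285.43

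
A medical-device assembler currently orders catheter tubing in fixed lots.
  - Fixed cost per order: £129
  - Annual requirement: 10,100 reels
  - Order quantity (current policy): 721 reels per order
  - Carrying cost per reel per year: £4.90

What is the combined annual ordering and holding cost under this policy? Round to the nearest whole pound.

£3,574

Orders/yr = 10,100/721 = 14.008; ordering cost = 14.008 × £129 = £1,807.07
Average inventory = 721/2 = 360.5; holding cost = 360.5 × £4.9 = £1,766.45
Total = £1,807.07 + £1,766.45 = £3,573.52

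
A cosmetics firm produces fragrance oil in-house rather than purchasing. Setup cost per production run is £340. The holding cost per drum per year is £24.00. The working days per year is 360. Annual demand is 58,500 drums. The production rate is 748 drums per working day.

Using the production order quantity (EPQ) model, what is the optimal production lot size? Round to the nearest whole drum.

Daily demand d = 58,500/360 = 162.500; p = 748; 1 − d/p = 0.78275
EPQ = √(2DS / (H(1 − d/p)))
    = √(2 × 58,500 × 340 / (24 × 0.78275)) ≈ 1,455.17

1,455 drums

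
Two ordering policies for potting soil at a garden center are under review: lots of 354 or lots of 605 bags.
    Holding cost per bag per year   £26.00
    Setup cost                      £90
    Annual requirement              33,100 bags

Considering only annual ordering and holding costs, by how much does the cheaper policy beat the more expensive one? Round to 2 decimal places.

TC(Q) = (D/Q)S + (Q/2)H
TC(354) = (33,100/354)×90 + (354/2)×26 = £13,017.25
TC(605) = (33,100/605)×90 + (605/2)×26 = £12,788.97
Lots of 605 are cheaper by £228.29.

£228.29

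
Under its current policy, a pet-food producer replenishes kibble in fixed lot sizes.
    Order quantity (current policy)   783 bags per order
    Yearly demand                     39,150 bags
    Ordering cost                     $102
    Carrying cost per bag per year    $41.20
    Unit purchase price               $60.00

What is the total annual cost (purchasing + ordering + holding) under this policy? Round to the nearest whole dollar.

Annual ordering cost = (D/Q)·S = (39,150/783) × 102 = $5,100.00
Annual holding cost  = (Q/2)·H = (783/2) × 41.2 = $16,129.80
Purchase cost = D·C = 39,150 × 60 = $2,349,000.00
Total = $5,100.00 + $16,129.80 + $2,349,000.00 = $2,370,229.80

$2,370,230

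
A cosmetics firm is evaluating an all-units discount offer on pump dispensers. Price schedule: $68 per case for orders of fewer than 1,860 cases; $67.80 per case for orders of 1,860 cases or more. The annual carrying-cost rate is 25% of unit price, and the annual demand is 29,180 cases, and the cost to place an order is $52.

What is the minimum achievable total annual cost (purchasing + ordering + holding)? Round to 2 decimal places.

H₁ = 25%×$68 = $17.0000;  H₂ = 25%×$67.80 = $16.9500
EOQ₁ = √(2×29,180×52/17.0000) = 422.51  (< 1,860, feasible at tier 1)
EOQ₂ = √(2×29,180×52/16.9500) = 423.13  (< 1,860 → use Q = 1,860 at tier-2 price)
TC(tier 1 (EOQ₁), Q≈422.5) = $1,991,422.63
TC(tier 2, Q≈1,860.0) = $1,994,983.28
Minimum at tier 1 (EOQ₁): $1,991,422.63

$1,991,422.63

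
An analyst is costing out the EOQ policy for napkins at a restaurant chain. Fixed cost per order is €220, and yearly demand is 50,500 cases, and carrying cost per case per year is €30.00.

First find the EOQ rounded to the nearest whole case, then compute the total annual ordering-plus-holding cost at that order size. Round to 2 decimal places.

€25,818.60

2DS/H = 2·50,500·220/30 = 740,666.67
EOQ = √740,666.67 ≈ 860.62 → Q = 861 cases
Orders/yr = 50,500/861 = 58.653; ordering cost = 58.653 × €220 = €12,903.60
Average inventory = 861/2 = 430.5; holding cost = 430.5 × €30 = €12,915.00
Total = €12,903.60 + €12,915.00 = €25,818.60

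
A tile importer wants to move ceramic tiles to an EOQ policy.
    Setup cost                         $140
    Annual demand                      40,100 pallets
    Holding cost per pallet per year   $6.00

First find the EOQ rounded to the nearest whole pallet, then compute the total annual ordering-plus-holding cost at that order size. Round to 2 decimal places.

EOQ = √(2DS/H) = √(2 × 40,100 × 140 / 6)
    = √(1,871,333.33) ≈ 1,367.97 → Q = 1,368 pallets
Annual ordering cost = (D/Q)·S = (40,100/1,368) × 140 = $4,103.80
Annual holding cost  = (Q/2)·H = (1,368/2) × 6 = $4,104.00
Total = $4,103.80 + $4,104.00 = $8,207.80

$8,207.80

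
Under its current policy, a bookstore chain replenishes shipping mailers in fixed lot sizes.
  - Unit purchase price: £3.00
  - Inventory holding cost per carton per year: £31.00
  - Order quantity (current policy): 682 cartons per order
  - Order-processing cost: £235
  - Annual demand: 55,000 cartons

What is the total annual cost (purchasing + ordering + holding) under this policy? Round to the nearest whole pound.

Orders/yr = 55,000/682 = 80.645; ordering cost = 80.645 × £235 = £18,951.61
Average inventory = 682/2 = 341; holding cost = 341 × £31 = £10,571.00
Purchase cost = D·C = 55,000 × 3 = £165,000.00
Total = £18,951.61 + £10,571.00 + £165,000.00 = £194,522.61

£194,523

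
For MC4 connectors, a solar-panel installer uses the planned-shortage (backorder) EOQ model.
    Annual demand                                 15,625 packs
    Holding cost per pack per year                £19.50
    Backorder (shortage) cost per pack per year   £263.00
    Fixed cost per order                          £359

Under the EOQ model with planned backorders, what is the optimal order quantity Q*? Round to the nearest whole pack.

786 packs

Q* = √(2DS/H) · √((H + b)/b)
   = √(2 × 15,625 × 359 / 19.5) · √((19.5 + 263) / 263)
   = 758.499 × 1.0364 ≈ 786.12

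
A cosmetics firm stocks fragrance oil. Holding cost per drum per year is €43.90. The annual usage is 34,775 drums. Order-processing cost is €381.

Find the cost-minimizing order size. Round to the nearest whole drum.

Q* = √(2·D·S / H) = √(2·34,775·381 / 43.9) = √603,611.6 ≈ 776.92

777 drums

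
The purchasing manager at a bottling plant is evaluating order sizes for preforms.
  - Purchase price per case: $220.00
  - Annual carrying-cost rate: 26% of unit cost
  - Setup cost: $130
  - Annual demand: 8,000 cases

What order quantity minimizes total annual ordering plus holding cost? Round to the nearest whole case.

H = i·C = 0.26 × $220 = $57.2000 per case-year
Q* = √(2·D·S / H) = √(2·8,000·130 / 57.2) = √36,363.6 ≈ 190.69

191 cases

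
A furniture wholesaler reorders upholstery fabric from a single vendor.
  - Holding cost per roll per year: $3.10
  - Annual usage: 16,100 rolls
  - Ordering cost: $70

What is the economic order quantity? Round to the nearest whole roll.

2DS/H = 2·16,100·70/3.1 = 727,096.77
EOQ = √727,096.77 ≈ 852.70

853 rolls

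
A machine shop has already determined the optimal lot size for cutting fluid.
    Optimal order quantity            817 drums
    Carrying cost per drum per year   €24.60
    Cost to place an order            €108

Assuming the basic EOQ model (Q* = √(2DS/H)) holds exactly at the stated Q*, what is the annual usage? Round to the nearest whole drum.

Since Q* = (2DS/H)^½, squaring gives Q*²·H = 2DS.
D = Q²H / (2S) = 817² × 24.6 / (2 × 108) = 76,019.58

76,020 drums per year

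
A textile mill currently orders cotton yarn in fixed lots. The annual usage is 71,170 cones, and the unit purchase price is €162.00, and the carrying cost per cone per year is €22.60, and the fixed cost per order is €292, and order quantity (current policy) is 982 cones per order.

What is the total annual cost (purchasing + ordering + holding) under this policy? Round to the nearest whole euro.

Annual ordering cost = (D/Q)·S = (71,170/982) × 292 = €21,162.57
Annual holding cost  = (Q/2)·H = (982/2) × 22.6 = €11,096.60
Purchase cost = D·C = 71,170 × 162 = €11,529,540.00
Total = €21,162.57 + €11,096.60 + €11,529,540.00 = €11,561,799.17

€11,561,799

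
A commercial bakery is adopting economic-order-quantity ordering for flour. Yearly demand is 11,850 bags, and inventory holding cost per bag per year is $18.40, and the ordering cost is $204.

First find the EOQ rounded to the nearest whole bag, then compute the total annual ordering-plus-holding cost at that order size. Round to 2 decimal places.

Q* = √(2·D·S / H) = √(2·11,850·204 / 18.4) = √262,760.9 ≈ 512.60 → Q = 513 bags
Orders/yr = 11,850/513 = 23.099; ordering cost = 23.099 × $204 = $4,712.28
Average inventory = 513/2 = 256.5; holding cost = 256.5 × $18.4 = $4,719.60
Total = $4,712.28 + $4,719.60 = $9,431.88

$9,431.88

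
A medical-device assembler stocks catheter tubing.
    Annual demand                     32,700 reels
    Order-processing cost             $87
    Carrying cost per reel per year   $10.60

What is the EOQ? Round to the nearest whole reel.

2DS/H = 2·32,700·87/10.6 = 536,773.58
EOQ = √536,773.58 ≈ 732.65

733 reels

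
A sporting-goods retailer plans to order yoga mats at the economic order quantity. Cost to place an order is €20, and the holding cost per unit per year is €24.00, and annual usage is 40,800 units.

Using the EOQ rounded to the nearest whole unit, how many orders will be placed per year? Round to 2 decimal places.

Optimal lot size Q* = (2 × 40,800 × €20 / €24)^½ ≈ 260.77 → Q = 261
N = D/Q = 40,800/261 ≈ 156.322 orders/yr

156.32 orders per year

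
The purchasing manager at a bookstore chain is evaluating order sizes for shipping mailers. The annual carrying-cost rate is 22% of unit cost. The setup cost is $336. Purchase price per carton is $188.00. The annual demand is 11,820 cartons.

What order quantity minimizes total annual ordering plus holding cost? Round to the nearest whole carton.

438 cartons

Holding cost per carton per year: H = 22% × $188 = $41.3600
Optimal lot size Q* = (2 × 11,820 × $336 / $41.36)^½ ≈ 438.23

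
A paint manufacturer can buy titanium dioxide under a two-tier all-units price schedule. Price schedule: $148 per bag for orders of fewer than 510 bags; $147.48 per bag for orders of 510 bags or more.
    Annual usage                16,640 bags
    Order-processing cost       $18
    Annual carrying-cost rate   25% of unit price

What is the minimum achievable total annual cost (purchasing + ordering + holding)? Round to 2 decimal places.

H₁ = 25%×$148 = $37.0000;  H₂ = 25%×$147.48 = $36.8700
EOQ₁ = √(2×16,640×18/37.0000) = 127.24  (< 510, feasible at tier 1)
EOQ₂ = √(2×16,640×18/36.8700) = 127.47  (< 510 → use Q = 510 at tier-2 price)
TC(tier 1 (EOQ₁), Q≈127.2) = $2,467,427.92
TC(tier 2, Q≈510.0) = $2,464,056.34
Minimum at tier 2: $2,464,056.34

$2,464,056.34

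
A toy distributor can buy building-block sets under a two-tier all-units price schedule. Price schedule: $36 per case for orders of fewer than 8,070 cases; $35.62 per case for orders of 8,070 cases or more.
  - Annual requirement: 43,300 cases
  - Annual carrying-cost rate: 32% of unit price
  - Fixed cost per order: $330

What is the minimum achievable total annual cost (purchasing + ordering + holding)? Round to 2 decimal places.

$1,576,944.38

H₁ = 32%×$36 = $11.5200;  H₂ = 32%×$35.62 = $11.3984
EOQ₁ = √(2×43,300×330/11.5200) = 1,575.03  (< 8,070, feasible at tier 1)
EOQ₂ = √(2×43,300×330/11.3984) = 1,583.41  (< 8,070 → use Q = 8,070 at tier-2 price)
TC(tier 1 (EOQ₁), Q≈1,575.0) = $1,576,944.38
TC(tier 2, Q≈8,070.0) = $1,590,109.18
Minimum at tier 1 (EOQ₁): $1,576,944.38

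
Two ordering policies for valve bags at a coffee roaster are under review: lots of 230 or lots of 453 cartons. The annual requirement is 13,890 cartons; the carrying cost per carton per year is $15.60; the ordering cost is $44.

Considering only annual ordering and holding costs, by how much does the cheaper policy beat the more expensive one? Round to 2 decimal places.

$431.32

Annual cost at Q: ordering D·S/Q plus holding Q·H/2.
TC(230) = (13,890/230)×44 + (230/2)×15.6 = $4,451.22
TC(453) = (13,890/453)×44 + (453/2)×15.6 = $4,882.54
Lots of 230 are cheaper by $431.32.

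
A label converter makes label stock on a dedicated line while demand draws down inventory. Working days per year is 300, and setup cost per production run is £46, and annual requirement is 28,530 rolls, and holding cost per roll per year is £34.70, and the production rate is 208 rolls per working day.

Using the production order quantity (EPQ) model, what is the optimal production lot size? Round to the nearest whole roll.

373 rolls

d = 28,530/300 = 95.1000 rolls/day;  effective holding cost H(1 − d/p) = 34.7·(1 − 95.1000/208) = 18.83476
Q* = √(2DS / H_eff) = √(2·28,530·46 / 18.83476) ≈ 373.31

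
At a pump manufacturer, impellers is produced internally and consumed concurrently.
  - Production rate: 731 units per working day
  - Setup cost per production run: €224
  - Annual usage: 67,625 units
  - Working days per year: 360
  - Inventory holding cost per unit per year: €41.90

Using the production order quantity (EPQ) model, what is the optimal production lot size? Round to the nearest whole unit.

986 units

Daily demand d = 67,625/360 = 187.847; p = 731; 1 − d/p = 0.74303
EPQ = √(2DS / (H(1 − d/p)))
    = √(2 × 67,625 × 224 / (41.9 × 0.74303)) ≈ 986.47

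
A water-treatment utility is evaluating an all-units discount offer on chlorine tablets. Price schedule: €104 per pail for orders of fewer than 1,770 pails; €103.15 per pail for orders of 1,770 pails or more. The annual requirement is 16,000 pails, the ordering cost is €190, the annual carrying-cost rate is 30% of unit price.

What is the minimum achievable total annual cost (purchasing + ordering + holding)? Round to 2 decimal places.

€1,677,773.02

H₁ = 30%×€104 = €31.2000;  H₂ = 30%×€103.15 = €30.9450
EOQ₁ = √(2×16,000×190/31.2000) = 441.44  (< 1,770, feasible at tier 1)
EOQ₂ = √(2×16,000×190/30.9450) = 443.26  (< 1,770 → use Q = 1,770 at tier-2 price)
TC(tier 1 (EOQ₁), Q≈441.4) = €1,677,773.02
TC(tier 2, Q≈1,770.0) = €1,679,503.84
Minimum at tier 1 (EOQ₁): €1,677,773.02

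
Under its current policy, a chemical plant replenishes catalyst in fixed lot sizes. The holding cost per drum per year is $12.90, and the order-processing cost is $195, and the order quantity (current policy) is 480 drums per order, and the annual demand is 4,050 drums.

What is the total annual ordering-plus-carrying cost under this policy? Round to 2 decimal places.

$4,741.31

Orders/yr = 4,050/480 = 8.438; ordering cost = 8.438 × $195 = $1,645.31
Average inventory = 480/2 = 240; holding cost = 240 × $12.9 = $3,096.00
Total = $1,645.31 + $3,096.00 = $4,741.31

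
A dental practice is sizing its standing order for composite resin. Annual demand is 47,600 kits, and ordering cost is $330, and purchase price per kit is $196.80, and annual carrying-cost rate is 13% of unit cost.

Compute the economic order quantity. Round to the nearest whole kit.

Carrying cost H = $196.8 × 13% = $25.5840/kit/yr
EOQ = √(2DS/H) = √(2 × 47,600 × 330 / 25.584)
    = √(1,227,954.97) ≈ 1,108.13

1,108 kits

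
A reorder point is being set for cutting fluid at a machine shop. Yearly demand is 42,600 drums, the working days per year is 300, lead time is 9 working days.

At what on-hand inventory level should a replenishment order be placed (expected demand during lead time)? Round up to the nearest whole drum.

Daily demand d = 42,600 / 300 = 142.000 drums/day
Demand during lead time = 142.000 × 9 = 1,278.00
Reorder point = 1,278.00 → round up

1,278 drums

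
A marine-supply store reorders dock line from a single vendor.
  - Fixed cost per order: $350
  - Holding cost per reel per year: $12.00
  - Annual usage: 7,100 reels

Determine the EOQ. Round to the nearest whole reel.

Optimal lot size Q* = (2 × 7,100 × $350 / $12)^½ ≈ 643.56

644 reels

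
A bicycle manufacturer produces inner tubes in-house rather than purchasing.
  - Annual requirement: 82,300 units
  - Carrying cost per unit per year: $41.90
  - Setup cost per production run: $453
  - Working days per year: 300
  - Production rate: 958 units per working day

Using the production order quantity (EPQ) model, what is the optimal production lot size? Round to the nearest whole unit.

1,579 units

Daily demand d = 82,300/300 = 274.333; p = 958; 1 − d/p = 0.71364
EPQ = √(2DS / (H(1 − d/p)))
    = √(2 × 82,300 × 453 / (41.9 × 0.71364)) ≈ 1,579.13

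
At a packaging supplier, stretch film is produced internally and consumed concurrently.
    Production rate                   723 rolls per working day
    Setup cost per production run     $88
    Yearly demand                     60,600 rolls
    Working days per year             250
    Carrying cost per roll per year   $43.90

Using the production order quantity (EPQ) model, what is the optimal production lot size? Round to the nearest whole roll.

605 rolls

Daily demand d = 60,600/250 = 242.400; p = 723; 1 − d/p = 0.66473
EPQ = √(2DS / (H(1 − d/p)))
    = √(2 × 60,600 × 88 / (43.9 × 0.66473)) ≈ 604.56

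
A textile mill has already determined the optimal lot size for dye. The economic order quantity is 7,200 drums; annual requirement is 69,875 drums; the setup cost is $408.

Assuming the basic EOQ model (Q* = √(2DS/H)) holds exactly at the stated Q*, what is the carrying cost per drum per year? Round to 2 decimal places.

$1.10

Since Q* = (2DS/H)^½, squaring gives Q*²·H = 2DS.
H = 2DS / Q² = 2 × 69,875 × 408 / 7,200² = 1.0999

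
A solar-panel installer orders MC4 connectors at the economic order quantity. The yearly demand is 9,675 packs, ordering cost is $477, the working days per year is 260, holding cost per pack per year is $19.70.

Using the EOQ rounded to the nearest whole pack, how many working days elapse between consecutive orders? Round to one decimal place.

18.4 days

Optimal lot size Q* = (2 × 9,675 × $477 / $19.7)^½ ≈ 684.49 → Q = 684 packs
T = Q/D × 260 days = 684/9,675 × 260 = 18.381 days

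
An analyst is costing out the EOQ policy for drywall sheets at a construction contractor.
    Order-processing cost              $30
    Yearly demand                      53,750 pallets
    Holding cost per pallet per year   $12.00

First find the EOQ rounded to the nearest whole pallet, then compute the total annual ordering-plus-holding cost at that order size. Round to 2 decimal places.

$6,220.93

EOQ = √(2DS/H) = √(2 × 53,750 × 30 / 12)
    = √(268,750.00) ≈ 518.41 → Q = 518 pallets
Ordering: D/Q × S = 53,750/518 × $30 = $3,112.93
Holding:  Q/2 × H = 518/2 × $12 = $3,108.00
Total = $3,112.93 + $3,108.00 = $6,220.93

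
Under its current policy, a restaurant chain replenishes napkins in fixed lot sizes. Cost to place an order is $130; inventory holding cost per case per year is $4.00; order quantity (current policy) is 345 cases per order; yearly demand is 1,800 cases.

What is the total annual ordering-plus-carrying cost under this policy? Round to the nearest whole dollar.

$1,368

Ordering: D/Q × S = 1,800/345 × $130 = $678.26
Holding:  Q/2 × H = 345/2 × $4 = $690.00
Total = $678.26 + $690.00 = $1,368.26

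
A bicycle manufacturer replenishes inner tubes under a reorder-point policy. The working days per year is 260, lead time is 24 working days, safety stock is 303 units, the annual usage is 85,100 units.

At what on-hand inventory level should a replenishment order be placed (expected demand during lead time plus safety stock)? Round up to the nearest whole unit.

Daily demand d = 85,100 / 260 = 327.308 units/day
Demand during lead time = 327.308 × 24 = 7,855.38
Reorder point = 7,855.38 + 303 = 8,158.38 → round up

8,159 units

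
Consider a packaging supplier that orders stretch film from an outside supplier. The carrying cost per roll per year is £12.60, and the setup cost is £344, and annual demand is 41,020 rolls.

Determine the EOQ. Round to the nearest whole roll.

Q* = √(2·D·S / H) = √(2·41,020·344 / 12.6) = √2,239,822.2 ≈ 1,496.60

1,497 rolls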